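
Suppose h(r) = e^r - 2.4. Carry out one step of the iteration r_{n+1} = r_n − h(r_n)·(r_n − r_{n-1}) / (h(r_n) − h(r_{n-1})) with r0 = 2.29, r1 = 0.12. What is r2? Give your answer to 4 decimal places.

h(2.29) = 7.474938, h(0.12) = -1.272503
r2 = 0.120000 − (-1.272503)·(0.120000 − 2.290000) / (-1.272503 − 7.474938) = 0.120000 − (2.761332)/(-8.747441) = 0.435673

0.4357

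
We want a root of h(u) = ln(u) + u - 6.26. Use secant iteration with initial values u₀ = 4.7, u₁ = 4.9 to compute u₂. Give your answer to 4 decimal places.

4.7103

h(4.7) = -0.012437, h(4.9) = 0.229235
u₂ = 4.900000 − 0.229235·(4.900000 − 4.700000) / (0.229235 − (-0.012437)) = 4.900000 − (0.045847)/(0.241673) = 4.710293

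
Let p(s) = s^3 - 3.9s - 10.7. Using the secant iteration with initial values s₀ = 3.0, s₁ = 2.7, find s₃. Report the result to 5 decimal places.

p(3.0) = 4.6000000, p(2.7) = -1.5470000
s₂ = 2.7000000 − (-1.5470000)·(2.7000000 − 3.0000000) / (-1.5470000 − 4.6000000) = 2.7000000 − (0.4641000)/(-6.1470000) = 2.7755002
p(2.7755002) = -0.1436579
s₃ = 2.7755002 − (-0.1436579)·(2.7755002 − 2.7000000) / (-0.1436579 − (-1.5470000)) = 2.7755002 − (-0.0108462)/(1.4033421) = 2.7832291

2.78323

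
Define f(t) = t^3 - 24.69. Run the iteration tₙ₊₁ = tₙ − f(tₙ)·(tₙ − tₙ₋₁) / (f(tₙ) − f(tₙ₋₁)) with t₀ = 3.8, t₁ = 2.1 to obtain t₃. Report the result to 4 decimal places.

2.9979

f(3.8) = 30.182000, f(2.1) = -15.429000
t₂ = 2.100000 − (-15.429000)·(2.100000 − 3.800000) / (-15.429000 − 30.182000) = 2.100000 − (26.229300)/(-45.611000) = 2.675065
f(2.675065) = -5.547303
t₃ = 2.675065 − (-5.547303)·(2.675065 − 2.100000) / (-5.547303 − (-15.429000)) = 2.675065 − (-3.190061)/(9.881697) = 2.997890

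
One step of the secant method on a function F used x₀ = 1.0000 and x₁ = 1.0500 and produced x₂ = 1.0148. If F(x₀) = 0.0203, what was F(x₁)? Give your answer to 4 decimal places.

The secant line through (1.0000, 0.0203) and (1.0500, F(x₁)) crosses zero at x₂ = 1.0148.
So (1.0000, 0.0203), (1.0500, F(x₁)), (1.0148, 0) are collinear:
F(x₁) = 0.0203 · (1.0500 − 1.0148) / (1.0000 − 1.0148) = 0.0203 · (0.035200)/(-0.014800) = -0.048281

-0.0483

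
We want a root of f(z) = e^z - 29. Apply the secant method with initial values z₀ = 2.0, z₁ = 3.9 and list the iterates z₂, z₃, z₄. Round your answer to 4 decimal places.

f(2.0) = -21.610944, f(3.9) = 20.402449
z₂ = 3.900000 − 20.402449·(3.900000 − 2.000000) / (20.402449 − (-21.610944)) = 3.900000 − (38.764653)/(42.013393) = 2.977326
f(2.977326) = -9.364753
z₃ = 2.977326 − (-9.364753)·(2.977326 − 3.900000) / (-9.364753 − 20.402449) = 2.977326 − (8.640611)/(-29.767202) = 3.267599
f(3.267599) = -2.751754
z₄ = 3.267599 − (-2.751754)·(3.267599 − 2.977326) / (-2.751754 − (-9.364753)) = 3.267599 − (-0.798760)/(6.612998) = 3.388385

2.9773, 3.2676, 3.3884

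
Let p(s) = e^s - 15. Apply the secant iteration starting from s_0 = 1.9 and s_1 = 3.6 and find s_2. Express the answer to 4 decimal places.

p(1.9) = -8.314106, p(3.6) = 21.598234
s_2 = 3.600000 − 21.598234·(3.600000 − 1.900000) / (21.598234 − (-8.314106)) = 3.600000 − (36.716999)/(29.912340) = 2.372513

2.3725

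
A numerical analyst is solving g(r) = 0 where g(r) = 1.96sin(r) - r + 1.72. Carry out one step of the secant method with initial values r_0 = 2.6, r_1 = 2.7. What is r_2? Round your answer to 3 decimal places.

g(2.6) = 0.13038, g(2.7) = -0.14234
r_2 = 2.70000 − (-0.14234)·(2.70000 − 2.60000) / (-0.14234 − 0.13038) = 2.70000 − (-0.01423)/(-0.27272) = 2.64781

2.648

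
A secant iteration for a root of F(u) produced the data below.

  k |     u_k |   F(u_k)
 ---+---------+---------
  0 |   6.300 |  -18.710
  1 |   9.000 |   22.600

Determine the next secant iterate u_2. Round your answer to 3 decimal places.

7.523

u_2 = 9.000 − 22.600·(9.000 − 6.300) / (22.600 − (-18.710))
   = 9.000 − (61.02000)/(41.31000) = 7.52288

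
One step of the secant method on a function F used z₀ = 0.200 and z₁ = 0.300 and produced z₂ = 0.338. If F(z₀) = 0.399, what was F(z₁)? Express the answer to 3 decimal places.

0.110

The secant line through (0.200, 0.399) and (0.300, F(z₁)) crosses zero at z₂ = 0.338.
So (0.200, 0.399), (0.300, F(z₁)), (0.338, 0) are collinear:
F(z₁) = 0.399 · (0.300 − 0.338) / (0.200 − 0.338) = 0.399 · (-0.03800)/(-0.13800) = 0.10987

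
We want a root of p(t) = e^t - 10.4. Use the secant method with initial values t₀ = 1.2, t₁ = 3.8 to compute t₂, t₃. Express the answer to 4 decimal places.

p(1.2) = -7.079883, p(3.8) = 34.301184
t₂ = 3.800000 − 34.301184·(3.800000 − 1.200000) / (34.301184 − (-7.079883)) = 3.800000 − (89.183080)/(41.381068) = 1.644834
p(1.644834) = -5.219851
t₃ = 1.644834 − (-5.219851)·(1.644834 − 3.800000) / (-5.219851 − 34.301184) = 1.644834 − (11.249647)/(-39.521036) = 1.929483

1.6448, 1.9295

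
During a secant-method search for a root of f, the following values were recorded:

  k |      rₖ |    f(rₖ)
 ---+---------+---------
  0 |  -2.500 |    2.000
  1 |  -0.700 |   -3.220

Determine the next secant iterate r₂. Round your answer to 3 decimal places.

-1.810

r₂ = -0.700 − (-3.220)·(-0.700 − (-2.500)) / (-3.220 − 2.000)
   = -0.700 − (-5.79600)/(-5.22000) = -1.81034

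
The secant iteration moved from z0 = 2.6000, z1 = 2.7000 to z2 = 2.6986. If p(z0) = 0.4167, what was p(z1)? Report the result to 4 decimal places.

The secant line through (2.6000, 0.4167) and (2.7000, p(z1)) crosses zero at z2 = 2.6986.
So (2.6000, 0.4167), (2.7000, p(z1)), (2.6986, 0) are collinear:
p(z1) = 0.4167 · (2.7000 − 2.6986) / (2.6000 − 2.6986) = 0.4167 · (0.001400)/(-0.098600) = -0.005917

-0.0059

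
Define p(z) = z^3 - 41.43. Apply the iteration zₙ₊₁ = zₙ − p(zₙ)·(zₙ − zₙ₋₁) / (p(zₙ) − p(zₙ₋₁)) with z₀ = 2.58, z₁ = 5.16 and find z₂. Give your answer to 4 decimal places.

p(2.58) = -24.256488, p(5.16) = 95.958096
z₂ = 5.160000 − 95.958096·(5.160000 − 2.580000) / (95.958096 − (-24.256488)) = 5.160000 − (247.571888)/(120.214584) = 3.100584

3.1006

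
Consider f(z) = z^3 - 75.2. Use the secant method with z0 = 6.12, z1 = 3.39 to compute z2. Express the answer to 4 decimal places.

f(6.12) = 154.020928, f(3.39) = -36.241781
z2 = 3.390000 − (-36.241781)·(3.390000 − 6.120000) / (-36.241781 − 154.020928) = 3.390000 − (98.940062)/(-190.262709) = 3.910018

3.9100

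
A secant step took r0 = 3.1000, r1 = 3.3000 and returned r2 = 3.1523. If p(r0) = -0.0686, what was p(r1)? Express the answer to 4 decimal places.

0.1937

The secant line through (3.1000, -0.0686) and (3.3000, p(r1)) crosses zero at r2 = 3.1523.
So (3.1000, -0.0686), (3.3000, p(r1)), (3.1523, 0) are collinear:
p(r1) = -0.0686 · (3.3000 − 3.1523) / (3.1000 − 3.1523) = -0.0686 · (0.147700)/(-0.052300) = 0.193733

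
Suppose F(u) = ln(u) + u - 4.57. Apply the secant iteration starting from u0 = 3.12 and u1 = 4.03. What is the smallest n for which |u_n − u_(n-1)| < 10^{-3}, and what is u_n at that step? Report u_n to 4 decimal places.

n = 4, u_n = 3.3585

F(3.12) = -0.312167, F(4.03) = 0.853766
u2 = 4.030000 − 0.853766·(0.910000)/(1.165933) = 3.363643;  |Δ| = 0.666357
F(3.363643) = 0.006668
u3 = 3.363643 − 0.006668·(-0.666357)/(-0.847098) = 3.358398;  |Δ| = 0.005245
F(3.358398) = -0.000138
u4 = 3.358398 − (-0.000138)·(-0.005245)/(-0.006806) = 3.358504;  |Δ| = 0.000106
|u4 − u3| = 0.000106 < 10^{-3}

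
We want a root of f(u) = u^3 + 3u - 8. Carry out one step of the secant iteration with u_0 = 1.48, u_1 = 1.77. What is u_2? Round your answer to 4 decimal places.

1.5091

f(1.48) = -0.318208, f(1.77) = 2.855233
u_2 = 1.770000 − 2.855233·(1.770000 − 1.480000) / (2.855233 − (-0.318208)) = 1.770000 − (0.828018)/(3.173441) = 1.509079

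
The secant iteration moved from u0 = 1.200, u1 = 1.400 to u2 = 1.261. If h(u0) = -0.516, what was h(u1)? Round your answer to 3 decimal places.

The secant line through (1.200, -0.516) and (1.400, h(u1)) crosses zero at u2 = 1.261.
So (1.200, -0.516), (1.400, h(u1)), (1.261, 0) are collinear:
h(u1) = -0.516 · (1.400 − 1.261) / (1.200 − 1.261) = -0.516 · (0.13900)/(-0.06100) = 1.17580

1.176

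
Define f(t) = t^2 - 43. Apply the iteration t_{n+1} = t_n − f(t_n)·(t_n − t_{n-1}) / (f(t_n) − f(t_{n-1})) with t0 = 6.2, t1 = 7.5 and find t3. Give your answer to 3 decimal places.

f(6.2) = -4.56000, f(7.5) = 13.25000
t2 = 7.50000 − 13.25000·(7.50000 − 6.20000) / (13.25000 − (-4.56000)) = 7.50000 − (17.22500)/(17.81000) = 6.53285
f(6.53285) = -0.32191
t3 = 6.53285 − (-0.32191)·(6.53285 − 7.50000) / (-0.32191 − 13.25000) = 6.53285 − (0.31134)/(-13.57191) = 6.55579

6.556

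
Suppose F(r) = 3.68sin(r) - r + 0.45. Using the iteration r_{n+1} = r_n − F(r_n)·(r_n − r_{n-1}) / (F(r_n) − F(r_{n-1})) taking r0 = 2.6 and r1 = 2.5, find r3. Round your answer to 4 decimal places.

2.5382

F(2.6) = -0.252955, F(2.5) = 0.152377
r2 = 2.500000 − 0.152377·(2.500000 − 2.600000) / (0.152377 − (-0.252955)) = 2.500000 − (-0.015238)/(0.405332) = 2.537593
F(2.537593) = 0.002422
r3 = 2.537593 − 0.002422·(2.537593 − 2.500000) / (0.002422 − 0.152377) = 2.537593 − (0.000091)/(-0.149956) = 2.538200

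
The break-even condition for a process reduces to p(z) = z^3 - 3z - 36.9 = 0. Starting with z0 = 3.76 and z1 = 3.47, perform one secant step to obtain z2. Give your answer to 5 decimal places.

3.62260

p(3.76) = 4.9773760, p(3.47) = -5.5280770
z2 = 3.4700000 − (-5.5280770)·(3.4700000 − 3.7600000) / (-5.5280770 − 4.9773760) = 3.4700000 − (1.6031423)/(-10.5054530) = 3.6226010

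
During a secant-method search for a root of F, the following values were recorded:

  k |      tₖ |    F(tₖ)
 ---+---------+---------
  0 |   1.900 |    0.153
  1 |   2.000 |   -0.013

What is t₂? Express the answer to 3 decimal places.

t₂ = 2.000 − (-0.013)·(2.000 − 1.900) / (-0.013 − 0.153)
   = 2.000 − (-0.00130)/(-0.16600) = 1.99217

1.992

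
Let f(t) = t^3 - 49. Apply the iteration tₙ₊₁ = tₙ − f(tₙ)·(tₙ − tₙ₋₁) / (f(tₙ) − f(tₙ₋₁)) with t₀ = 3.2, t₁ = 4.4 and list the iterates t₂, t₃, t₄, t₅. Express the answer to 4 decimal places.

f(3.2) = -16.232000, f(4.4) = 36.184000
t₂ = 4.400000 − 36.184000·(4.400000 − 3.200000) / (36.184000 − (-16.232000)) = 4.400000 − (43.420800)/(52.416000) = 3.571612
f(3.571612) = -3.439055
t₃ = 3.571612 − (-3.439055)·(3.571612 − 4.400000) / (-3.439055 − 36.184000) = 3.571612 − (2.848873)/(-39.623055) = 3.643511
f(3.643511) = -0.631759
t₄ = 3.643511 − (-0.631759)·(3.643511 − 3.571612) / (-0.631759 − (-3.439055)) = 3.643511 − (-0.045423)/(2.807296) = 3.659691
f(3.659691) = 0.015498
t₅ = 3.659691 − 0.015498·(3.659691 − 3.643511) / (0.015498 − (-0.631759)) = 3.659691 − (0.000251)/(0.647258) = 3.659304

3.5716, 3.6435, 3.6597, 3.6593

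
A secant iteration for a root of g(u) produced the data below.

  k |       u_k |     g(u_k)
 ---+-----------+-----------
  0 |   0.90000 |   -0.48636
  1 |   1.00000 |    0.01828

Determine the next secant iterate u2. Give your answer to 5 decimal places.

u2 = 1.00000 − 0.01828·(1.00000 − 0.90000) / (0.01828 − (-0.48636))
   = 1.00000 − (0.0018280)/(0.5046400) = 0.9963776

0.99638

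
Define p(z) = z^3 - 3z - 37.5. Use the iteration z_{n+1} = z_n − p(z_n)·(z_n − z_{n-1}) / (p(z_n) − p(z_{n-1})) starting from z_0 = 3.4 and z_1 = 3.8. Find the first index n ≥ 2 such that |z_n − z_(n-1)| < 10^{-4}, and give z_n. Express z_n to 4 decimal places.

p(3.4) = -8.396000, p(3.8) = 5.972000
z_2 = 3.800000 − 5.972000·(0.400000)/(14.368000) = 3.633742;  |Δ| = 0.166258
p(3.633742) = -0.421015
z_3 = 3.633742 − (-0.421015)·(-0.166258)/(-6.393015) = 3.644691;  |Δ| = 0.010949
p(3.644691) = -0.018839
z_4 = 3.644691 − (-0.018839)·(0.010949)/(0.402177) = 3.645204;  |Δ| = 0.000513
p(3.645204) = 0.000064
z_5 = 3.645204 − 0.000064·(0.000513)/(0.018903) = 3.645202;  |Δ| = 0.000002
|z_5 − z_4| = 0.000002 < 10^{-4}

n = 5, z_n = 3.6452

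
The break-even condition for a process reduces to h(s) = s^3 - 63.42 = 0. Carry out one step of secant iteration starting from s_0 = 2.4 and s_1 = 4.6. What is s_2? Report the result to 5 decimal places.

3.70653

h(2.4) = -49.5960000, h(4.6) = 33.9160000
s_2 = 4.6000000 − 33.9160000·(4.6000000 − 2.4000000) / (33.9160000 − (-49.5960000)) = 4.6000000 − (74.6152000)/(83.5120000) = 3.7065332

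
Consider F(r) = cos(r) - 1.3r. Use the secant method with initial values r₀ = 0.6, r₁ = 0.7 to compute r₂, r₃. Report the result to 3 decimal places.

0.624, 0.624

F(0.6) = 0.04534, F(0.7) = -0.14516
r₂ = 0.70000 − (-0.14516)·(0.70000 − 0.60000) / (-0.14516 − 0.04534) = 0.70000 − (-0.01452)/(-0.19049) = 0.62380
F(0.62380) = 0.00073
r₃ = 0.62380 − 0.00073·(0.62380 − 0.70000) / (0.00073 − (-0.14516)) = 0.62380 − (-0.00006)/(0.14588) = 0.62418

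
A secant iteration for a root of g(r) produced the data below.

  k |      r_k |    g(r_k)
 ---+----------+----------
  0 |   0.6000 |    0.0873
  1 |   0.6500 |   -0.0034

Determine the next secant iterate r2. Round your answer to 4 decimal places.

0.6481

r2 = 0.6500 − (-0.0034)·(0.6500 − 0.6000) / (-0.0034 − 0.0873)
   = 0.6500 − (-0.000170)/(-0.090700) = 0.648126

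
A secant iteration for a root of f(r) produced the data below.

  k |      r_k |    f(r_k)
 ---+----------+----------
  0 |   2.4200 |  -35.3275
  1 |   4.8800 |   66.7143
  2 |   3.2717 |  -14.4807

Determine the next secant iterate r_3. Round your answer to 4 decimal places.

r_3 = 3.2717 − (-14.4807)·(3.2717 − 4.8800) / (-14.4807 − 66.7143)
   = 3.2717 − (23.289310)/(-81.195000) = 3.558532

3.5585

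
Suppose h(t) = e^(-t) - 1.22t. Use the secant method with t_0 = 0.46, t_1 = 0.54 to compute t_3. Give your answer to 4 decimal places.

h(0.46) = 0.070084, h(0.54) = -0.076052
t_2 = 0.540000 − (-0.076052)·(0.540000 − 0.460000) / (-0.076052 − 0.070084) = 0.540000 − (-0.006084)/(-0.146135) = 0.498366
h(0.498366) = -0.000485
t_3 = 0.498366 − (-0.000485)·(0.498366 − 0.540000) / (-0.000485 − (-0.076052)) = 0.498366 − (0.000020)/(0.075567) = 0.498099

0.4981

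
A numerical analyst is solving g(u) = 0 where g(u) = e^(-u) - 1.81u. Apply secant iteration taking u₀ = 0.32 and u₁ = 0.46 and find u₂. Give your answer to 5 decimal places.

0.37907

g(0.32) = 0.1469490, g(0.46) = -0.2013164
u₂ = 0.4600000 − (-0.2013164)·(0.4600000 − 0.3200000) / (-0.2013164 − 0.1469490) = 0.4600000 − (-0.0281843)/(-0.3482654) = 0.3790724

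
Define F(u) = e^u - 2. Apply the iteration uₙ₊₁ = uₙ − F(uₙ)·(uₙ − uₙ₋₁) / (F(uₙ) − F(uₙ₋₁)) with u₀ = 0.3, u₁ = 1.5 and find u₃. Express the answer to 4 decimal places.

0.6419

F(0.3) = -0.650141, F(1.5) = 2.481689
u₂ = 1.500000 − 2.481689·(1.500000 − 0.300000) / (2.481689 − (-0.650141)) = 1.500000 − (2.978027)/(3.131830) = 0.549110
F(0.549110) = -0.268289
u₃ = 0.549110 − (-0.268289)·(0.549110 − 1.500000) / (-0.268289 − 2.481689) = 0.549110 − (0.255114)/(-2.749978) = 0.641879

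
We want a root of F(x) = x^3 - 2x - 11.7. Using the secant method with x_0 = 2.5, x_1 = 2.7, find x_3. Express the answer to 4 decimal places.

2.5622

F(2.5) = -1.075000, F(2.7) = 2.583000
x_2 = 2.700000 − 2.583000·(2.700000 − 2.500000) / (2.583000 − (-1.075000)) = 2.700000 − (0.516600)/(3.658000) = 2.558775
F(2.558775) = -0.064402
x_3 = 2.558775 − (-0.064402)·(2.558775 − 2.700000) / (-0.064402 − 2.583000) = 2.558775 − (0.009095)/(-2.647402) = 2.562211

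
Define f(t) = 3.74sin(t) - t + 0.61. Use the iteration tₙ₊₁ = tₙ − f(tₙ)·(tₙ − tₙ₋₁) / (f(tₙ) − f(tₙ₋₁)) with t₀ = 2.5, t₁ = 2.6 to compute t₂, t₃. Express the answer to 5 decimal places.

2.58488, 2.58520

f(2.5) = 0.3482858, f(2.6) = -0.0620249
t₂ = 2.6000000 − (-0.0620249)·(2.6000000 − 2.5000000) / (-0.0620249 − 0.3482858) = 2.6000000 − (-0.0062025)/(-0.4103107) = 2.5848834
f(2.5848834) = 0.0013146
t₃ = 2.5848834 − 0.0013146·(2.5848834 − 2.6000000) / (0.0013146 − (-0.0620249)) = 2.5848834 − (-0.0000199)/(0.0633395) = 2.5851972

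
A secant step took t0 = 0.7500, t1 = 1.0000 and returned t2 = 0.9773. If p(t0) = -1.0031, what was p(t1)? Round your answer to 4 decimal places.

0.1002

The secant line through (0.7500, -1.0031) and (1.0000, p(t1)) crosses zero at t2 = 0.9773.
So (0.7500, -1.0031), (1.0000, p(t1)), (0.9773, 0) are collinear:
p(t1) = -1.0031 · (1.0000 − 0.9773) / (0.7500 − 0.9773) = -1.0031 · (0.022700)/(-0.227300) = 0.100178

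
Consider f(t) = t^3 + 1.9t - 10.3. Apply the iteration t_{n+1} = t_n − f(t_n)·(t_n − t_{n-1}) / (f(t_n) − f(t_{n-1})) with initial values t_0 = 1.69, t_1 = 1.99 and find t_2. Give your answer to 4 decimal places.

1.8773

f(1.69) = -2.262191, f(1.99) = 1.361599
t_2 = 1.990000 − 1.361599·(1.990000 − 1.690000) / (1.361599 − (-2.262191)) = 1.990000 − (0.408480)/(3.623790) = 1.877278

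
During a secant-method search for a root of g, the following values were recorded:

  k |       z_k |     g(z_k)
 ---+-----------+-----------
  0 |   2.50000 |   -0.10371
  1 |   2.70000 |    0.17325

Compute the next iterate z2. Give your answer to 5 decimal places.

2.57489

z2 = 2.70000 − 0.17325·(2.70000 − 2.50000) / (0.17325 − (-0.10371))
   = 2.70000 − (0.0346500)/(0.2769600) = 2.5748917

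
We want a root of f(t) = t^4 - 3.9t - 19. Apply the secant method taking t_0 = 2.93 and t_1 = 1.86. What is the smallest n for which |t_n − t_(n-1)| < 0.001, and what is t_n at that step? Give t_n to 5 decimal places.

n = 6, t_n = 2.29969

f(2.93) = 43.2735080, f(1.86) = -14.2851678
t_2 = 1.8600000 − (-14.2851678)·(-1.0700000)/(-57.5586759) = 2.1255574;  |Δ| = 0.2655574
f(2.1255574) = -6.8774033
t_3 = 2.1255574 − (-6.8774033)·(0.2655574)/(7.4077645) = 2.3721020;  |Δ| = 0.2465447
f(2.3721020) = 3.4104468
t_4 = 2.3721020 − 3.4104468·(0.2465447)/(10.2878502) = 2.2903719;  |Δ| = 0.0817302
f(2.2903719) = -0.4139970
t_5 = 2.2903719 − (-0.4139970)·(-0.0817302)/(-3.8244438) = 2.2992192;  |Δ| = 0.0088473
f(2.2992192) = -0.0208354
t_6 = 2.2992192 − (-0.0208354)·(0.0088473)/(0.3931616) = 2.2996881;  |Δ| = 0.0004689
|t_6 − t_5| = 0.0004689 < 0.001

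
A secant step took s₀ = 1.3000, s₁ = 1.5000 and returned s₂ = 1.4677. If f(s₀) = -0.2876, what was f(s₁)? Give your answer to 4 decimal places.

0.0554

The secant line through (1.3000, -0.2876) and (1.5000, f(s₁)) crosses zero at s₂ = 1.4677.
So (1.3000, -0.2876), (1.5000, f(s₁)), (1.4677, 0) are collinear:
f(s₁) = -0.2876 · (1.5000 − 1.4677) / (1.3000 − 1.4677) = -0.2876 · (0.032300)/(-0.167700) = 0.055393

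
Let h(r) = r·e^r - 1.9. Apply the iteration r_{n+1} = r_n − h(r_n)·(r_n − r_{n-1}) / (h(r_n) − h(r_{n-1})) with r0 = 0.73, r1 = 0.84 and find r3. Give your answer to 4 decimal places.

0.8292

h(0.73) = -0.385191, h(0.84) = 0.045748
r2 = 0.840000 − 0.045748·(0.840000 − 0.730000) / (0.045748 − (-0.385191)) = 0.840000 − (0.005032)/(0.430939) = 0.828322
h(0.828322) = -0.003577
r3 = 0.828322 − (-0.003577)·(0.828322 − 0.840000) / (-0.003577 − 0.045748) = 0.828322 − (0.000042)/(-0.049325) = 0.829169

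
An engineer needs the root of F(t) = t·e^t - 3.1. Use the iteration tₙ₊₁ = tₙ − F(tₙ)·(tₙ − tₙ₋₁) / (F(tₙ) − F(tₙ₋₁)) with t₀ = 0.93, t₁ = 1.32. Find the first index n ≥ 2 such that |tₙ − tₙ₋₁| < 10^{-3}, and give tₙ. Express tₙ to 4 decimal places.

n = 5, tₙ = 1.0668

F(0.93) = -0.742906, F(1.32) = 1.841316
t₂ = 1.320000 − 1.841316·(0.390000)/(2.584223) = 1.042116;  |Δ| = 0.277884
F(1.042116) = -0.145381
t₃ = 1.042116 − (-0.145381)·(-0.277884)/(-1.986697) = 1.062451;  |Δ| = 0.020335
F(1.062451) = -0.025847
t₄ = 1.062451 − (-0.025847)·(0.020335)/(0.119534) = 1.066848;  |Δ| = 0.004397
F(1.066848) = 0.000478
t₅ = 1.066848 − 0.000478·(0.004397)/(0.026325) = 1.066768;  |Δ| = 0.000080
|t₅ − t₄| = 0.000080 < 10^{-3}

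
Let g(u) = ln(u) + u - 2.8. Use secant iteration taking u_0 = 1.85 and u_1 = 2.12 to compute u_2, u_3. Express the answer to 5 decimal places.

2.07253, 2.07165

g(1.85) = -0.3348144, g(2.12) = 0.0714161
u_2 = 2.1200000 − 0.0714161·(2.1200000 − 1.8500000) / (0.0714161 − (-0.3348144)) = 2.1200000 − (0.0192823)/(0.4062304) = 2.0725335
g(2.0725335) = 0.0013052
u_3 = 2.0725335 − 0.0013052·(2.0725335 − 2.1200000) / (0.0013052 − 0.0714161) = 2.0725335 − (-0.0000620)/(-0.0701108) = 2.0716498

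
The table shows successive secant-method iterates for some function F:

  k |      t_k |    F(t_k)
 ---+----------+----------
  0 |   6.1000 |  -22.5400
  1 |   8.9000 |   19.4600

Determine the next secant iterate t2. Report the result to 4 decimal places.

7.6027

t2 = 8.9000 − 19.4600·(8.9000 − 6.1000) / (19.4600 − (-22.5400))
   = 8.9000 − (54.488000)/(42.000000) = 7.602667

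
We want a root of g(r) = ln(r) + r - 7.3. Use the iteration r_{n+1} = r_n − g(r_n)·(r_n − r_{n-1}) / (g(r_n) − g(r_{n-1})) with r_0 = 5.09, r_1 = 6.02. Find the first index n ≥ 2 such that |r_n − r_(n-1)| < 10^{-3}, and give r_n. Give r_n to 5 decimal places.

n = 4, r_n = 5.58069

g(5.09) = -0.5827222, g(6.02) = 0.5150873
r_2 = 6.0200000 − 0.5150873·(0.9300000)/(1.0978094) = 5.5836482;  |Δ| = 0.4363518
g(5.5836482) = 0.0034905
r_3 = 5.5836482 − 0.0034905·(-0.4363518)/(-0.5115967) = 5.5806710;  |Δ| = 0.0029771
g(5.5806710) = -0.0000200
r_4 = 5.5806710 − (-0.0000200)·(-0.0029771)/(-0.0035105) = 5.5806879;  |Δ| = 0.0000169
|r_4 − r_3| = 0.0000169 < 10^{-3}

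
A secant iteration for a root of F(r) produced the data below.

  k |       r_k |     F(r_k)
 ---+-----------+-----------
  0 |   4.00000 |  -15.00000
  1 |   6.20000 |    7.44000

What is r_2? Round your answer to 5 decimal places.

5.47059

r_2 = 6.20000 − 7.44000·(6.20000 − 4.00000) / (7.44000 − (-15.00000))
   = 6.20000 − (16.3680000)/(22.4400000) = 5.4705882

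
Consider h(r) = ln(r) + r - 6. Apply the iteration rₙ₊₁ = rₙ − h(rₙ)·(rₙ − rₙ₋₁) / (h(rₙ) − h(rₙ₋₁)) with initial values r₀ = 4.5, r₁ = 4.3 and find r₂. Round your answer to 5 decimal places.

h(4.5) = 0.0040774, h(4.3) = -0.2413850
r₂ = 4.3000000 − (-0.2413850)·(4.3000000 − 4.5000000) / (-0.2413850 − 0.0040774) = 4.3000000 − (0.0482770)/(-0.2454624) = 4.4966778

4.49668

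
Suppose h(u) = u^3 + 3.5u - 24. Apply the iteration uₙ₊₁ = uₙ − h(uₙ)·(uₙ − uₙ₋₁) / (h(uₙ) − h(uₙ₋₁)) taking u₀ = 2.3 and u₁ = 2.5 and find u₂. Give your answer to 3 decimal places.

2.482

h(2.3) = -3.78300, h(2.5) = 0.37500
u₂ = 2.50000 − 0.37500·(2.50000 − 2.30000) / (0.37500 − (-3.78300)) = 2.50000 − (0.07500)/(4.15800) = 2.48196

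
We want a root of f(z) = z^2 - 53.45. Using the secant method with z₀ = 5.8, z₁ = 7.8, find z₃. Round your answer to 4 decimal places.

f(5.8) = -19.810000, f(7.8) = 7.390000
z₂ = 7.800000 − 7.390000·(7.800000 − 5.800000) / (7.390000 − (-19.810000)) = 7.800000 − (14.780000)/(27.200000) = 7.256618
f(7.256618) = -0.791500
z₃ = 7.256618 − (-0.791500)·(7.256618 − 7.800000) / (-0.791500 − 7.390000) = 7.256618 − (0.430087)/(-8.181500) = 7.309186

7.3092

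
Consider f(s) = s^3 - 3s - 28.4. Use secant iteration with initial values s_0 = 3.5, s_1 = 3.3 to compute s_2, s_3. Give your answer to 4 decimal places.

f(3.5) = 3.975000, f(3.3) = -2.363000
s_2 = 3.300000 − (-2.363000)·(3.300000 − 3.500000) / (-2.363000 − 3.975000) = 3.300000 − (0.472600)/(-6.338000) = 3.374566
f(3.374566) = -0.095164
s_3 = 3.374566 − (-0.095164)·(3.374566 − 3.300000) / (-0.095164 − (-2.363000)) = 3.374566 − (-0.007096)/(2.267836) = 3.377695

3.3746, 3.3777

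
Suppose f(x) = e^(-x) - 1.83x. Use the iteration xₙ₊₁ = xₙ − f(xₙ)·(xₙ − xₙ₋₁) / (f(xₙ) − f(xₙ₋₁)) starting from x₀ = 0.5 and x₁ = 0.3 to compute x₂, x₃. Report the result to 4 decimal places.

0.3767, 0.3754

f(0.5) = -0.308469, f(0.3) = 0.191818
x₂ = 0.300000 − 0.191818·(0.300000 − 0.500000) / (0.191818 − (-0.308469)) = 0.300000 − (-0.038364)/(0.500288) = 0.376683
f(0.376683) = -0.003197
x₃ = 0.376683 − (-0.003197)·(0.376683 − 0.300000) / (-0.003197 − 0.191818) = 0.376683 − (-0.000245)/(-0.195015) = 0.375426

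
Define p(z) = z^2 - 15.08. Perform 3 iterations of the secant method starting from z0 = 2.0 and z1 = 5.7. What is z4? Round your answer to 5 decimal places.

3.88872

p(2.0) = -11.0800000, p(5.7) = 17.4100000
z2 = 5.7000000 − 17.4100000·(5.7000000 − 2.0000000) / (17.4100000 − (-11.0800000)) = 5.7000000 − (64.4170000)/(28.4900000) = 3.4389610
p(3.4389610) = -3.2535470
z3 = 3.4389610 − (-3.2535470)·(3.4389610 − 5.7000000) / (-3.2535470 − 17.4100000) = 3.4389610 − (7.3563965)/(-20.6635470) = 3.7949694
p(3.7949694) = -0.6782069
z4 = 3.7949694 − (-0.6782069)·(3.7949694 − 3.4389610) / (-0.6782069 − (-3.2535470)) = 3.7949694 − (-0.2414474)/(2.5753401) = 3.8887230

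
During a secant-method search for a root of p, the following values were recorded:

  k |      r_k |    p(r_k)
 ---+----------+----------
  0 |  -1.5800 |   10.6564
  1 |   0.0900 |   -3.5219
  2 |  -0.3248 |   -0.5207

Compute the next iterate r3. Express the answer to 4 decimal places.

-0.3968

r3 = -0.3248 − (-0.5207)·(-0.3248 − 0.0900) / (-0.5207 − (-3.5219))
   = -0.3248 − (0.215986)/(3.001200) = -0.396767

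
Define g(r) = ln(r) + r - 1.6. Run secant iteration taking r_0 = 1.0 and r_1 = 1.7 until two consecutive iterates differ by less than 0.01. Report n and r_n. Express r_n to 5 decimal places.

n = 4, r_n = 1.32135

g(1.0) = -0.6000000, g(1.7) = 0.6306283
r_2 = 1.7000000 − 0.6306283·(0.7000000)/(1.2306283) = 1.3412891;  |Δ| = 0.3587109
g(1.3412891) = 0.0349203
r_3 = 1.3412891 − 0.0349203·(-0.3587109)/(-0.5957080) = 1.3202615;  |Δ| = 0.0210275
g(1.3202615) = -0.0019086
r_4 = 1.3202615 − (-0.0019086)·(-0.0210275)/(-0.0368288) = 1.3213513;  |Δ| = 0.0010897
|r_4 − r_3| = 0.0010897 < 0.01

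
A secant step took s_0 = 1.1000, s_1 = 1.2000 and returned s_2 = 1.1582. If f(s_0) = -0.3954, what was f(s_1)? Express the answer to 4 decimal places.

The secant line through (1.1000, -0.3954) and (1.2000, f(s_1)) crosses zero at s_2 = 1.1582.
So (1.1000, -0.3954), (1.2000, f(s_1)), (1.1582, 0) are collinear:
f(s_1) = -0.3954 · (1.2000 − 1.1582) / (1.1000 − 1.1582) = -0.3954 · (0.041800)/(-0.058200) = 0.283981

0.2840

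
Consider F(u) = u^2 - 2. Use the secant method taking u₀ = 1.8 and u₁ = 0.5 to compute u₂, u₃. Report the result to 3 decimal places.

F(1.8) = 1.24000, F(0.5) = -1.75000
u₂ = 0.50000 − (-1.75000)·(0.50000 − 1.80000) / (-1.75000 − 1.24000) = 0.50000 − (2.27500)/(-2.99000) = 1.26087
F(1.26087) = -0.41021
u₃ = 1.26087 − (-0.41021)·(1.26087 − 0.50000) / (-0.41021 − (-1.75000)) = 1.26087 − (-0.31211)/(1.33979) = 1.49383

1.261, 1.494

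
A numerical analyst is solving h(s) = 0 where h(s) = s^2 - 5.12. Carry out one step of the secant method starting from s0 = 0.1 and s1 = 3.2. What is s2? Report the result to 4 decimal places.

1.6485

h(0.1) = -5.110000, h(3.2) = 5.120000
s2 = 3.200000 − 5.120000·(3.200000 − 0.100000) / (5.120000 − (-5.110000)) = 3.200000 − (15.872000)/(10.230000) = 1.648485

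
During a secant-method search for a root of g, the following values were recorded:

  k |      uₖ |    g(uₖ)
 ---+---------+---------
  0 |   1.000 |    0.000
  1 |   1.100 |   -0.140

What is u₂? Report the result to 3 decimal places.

1.000

u₂ = 1.100 − (-0.140)·(1.100 − 1.000) / (-0.140 − 0.000)
   = 1.100 − (-0.01400)/(-0.14000) = 1.00000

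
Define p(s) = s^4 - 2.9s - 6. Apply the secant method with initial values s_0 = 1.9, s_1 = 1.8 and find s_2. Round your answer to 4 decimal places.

1.8322

p(1.9) = 1.522100, p(1.8) = -0.722400
s_2 = 1.800000 − (-0.722400)·(1.800000 − 1.900000) / (-0.722400 − 1.522100) = 1.800000 − (0.072240)/(-2.244500) = 1.832185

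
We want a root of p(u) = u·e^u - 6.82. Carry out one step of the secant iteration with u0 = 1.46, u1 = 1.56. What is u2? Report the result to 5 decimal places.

1.50690

p(1.46) = -0.5332991, p(1.56) = 0.6037611
u2 = 1.5600000 − 0.6037611·(1.5600000 − 1.4600000) / (0.6037611 − (-0.5332991)) = 1.5600000 − (0.0603761)/(1.1370602) = 1.5069016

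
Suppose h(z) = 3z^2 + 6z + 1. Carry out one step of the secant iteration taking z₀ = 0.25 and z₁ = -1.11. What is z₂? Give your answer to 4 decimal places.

-0.5358

h(0.25) = 2.687500, h(-1.11) = -1.963700
z₂ = -1.110000 − (-1.963700)·(-1.110000 − 0.250000) / (-1.963700 − 2.687500) = -1.110000 − (2.670632)/(-4.651200) = -0.535819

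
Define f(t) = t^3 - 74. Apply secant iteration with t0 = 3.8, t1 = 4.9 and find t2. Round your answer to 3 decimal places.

f(3.8) = -19.12800, f(4.9) = 43.64900
t2 = 4.90000 − 43.64900·(4.90000 − 3.80000) / (43.64900 − (-19.12800)) = 4.90000 − (48.01390)/(62.77700) = 4.13517

4.135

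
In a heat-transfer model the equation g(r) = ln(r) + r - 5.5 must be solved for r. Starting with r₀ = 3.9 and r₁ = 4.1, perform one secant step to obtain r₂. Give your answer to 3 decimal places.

4.091

g(3.9) = -0.23902, g(4.1) = 0.01099
r₂ = 4.10000 − 0.01099·(4.10000 − 3.90000) / (0.01099 − (-0.23902)) = 4.10000 − (0.00220)/(0.25001) = 4.09121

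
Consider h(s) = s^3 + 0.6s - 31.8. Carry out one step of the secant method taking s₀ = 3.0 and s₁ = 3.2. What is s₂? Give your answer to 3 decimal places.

3.102

h(3.0) = -3.00000, h(3.2) = 2.88800
s₂ = 3.20000 − 2.88800·(3.20000 − 3.00000) / (2.88800 − (-3.00000)) = 3.20000 − (0.57760)/(5.88800) = 3.10190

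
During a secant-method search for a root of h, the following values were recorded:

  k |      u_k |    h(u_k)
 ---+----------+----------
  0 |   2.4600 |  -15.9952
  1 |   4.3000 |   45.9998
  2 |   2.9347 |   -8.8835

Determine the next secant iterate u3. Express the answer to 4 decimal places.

u3 = 2.9347 − (-8.8835)·(2.9347 − 4.3000) / (-8.8835 − 45.9998)
   = 2.9347 − (12.128643)/(-54.883300) = 3.155690

3.1557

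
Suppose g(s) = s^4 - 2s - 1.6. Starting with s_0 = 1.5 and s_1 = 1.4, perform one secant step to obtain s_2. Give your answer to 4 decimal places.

g(1.5) = 0.462500, g(1.4) = -0.558400
s_2 = 1.400000 − (-0.558400)·(1.400000 − 1.500000) / (-0.558400 − 0.462500) = 1.400000 − (0.055840)/(-1.020900) = 1.454697

1.4547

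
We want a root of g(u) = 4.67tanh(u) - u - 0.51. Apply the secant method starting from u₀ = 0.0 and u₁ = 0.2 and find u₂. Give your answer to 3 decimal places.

0.141

g(0.0) = -0.51000, g(0.2) = 0.21174
u₂ = 0.20000 − 0.21174·(0.20000 − 0.00000) / (0.21174 − (-0.51000)) = 0.20000 − (0.04235)/(0.72174) = 0.14132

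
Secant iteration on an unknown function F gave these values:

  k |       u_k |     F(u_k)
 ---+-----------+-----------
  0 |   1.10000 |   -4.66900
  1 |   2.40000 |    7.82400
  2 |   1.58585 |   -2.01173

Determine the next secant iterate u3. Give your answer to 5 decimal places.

1.75237

u3 = 1.58585 − (-2.01173)·(1.58585 − 2.40000) / (-2.01173 − 7.82400)
   = 1.58585 − (1.6378500)/(-9.8357300) = 1.7523704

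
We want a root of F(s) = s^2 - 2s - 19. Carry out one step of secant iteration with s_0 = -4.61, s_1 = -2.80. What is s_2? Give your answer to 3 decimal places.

F(-4.61) = 11.47210, F(-2.80) = -5.56000
s_2 = -2.80000 − (-5.56000)·(-2.80000 − (-4.61000)) / (-5.56000 − 11.47210) = -2.80000 − (-10.06360)/(-17.03210) = -3.39086

-3.391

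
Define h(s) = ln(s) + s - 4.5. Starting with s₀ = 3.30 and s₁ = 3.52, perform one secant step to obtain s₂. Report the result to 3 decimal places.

h(3.30) = -0.00608, h(3.52) = 0.27846
s₂ = 3.52000 − 0.27846·(3.52000 − 3.30000) / (0.27846 − (-0.00608)) = 3.52000 − (0.06126)/(0.28454) = 3.30470

3.305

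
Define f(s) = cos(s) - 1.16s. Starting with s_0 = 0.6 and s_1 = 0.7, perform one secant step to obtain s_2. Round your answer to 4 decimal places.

f(0.6) = 0.129336, f(0.7) = -0.047158
s_2 = 0.700000 − (-0.047158)·(0.700000 − 0.600000) / (-0.047158 − 0.129336) = 0.700000 − (-0.004716)/(-0.176493) = 0.673281

0.6733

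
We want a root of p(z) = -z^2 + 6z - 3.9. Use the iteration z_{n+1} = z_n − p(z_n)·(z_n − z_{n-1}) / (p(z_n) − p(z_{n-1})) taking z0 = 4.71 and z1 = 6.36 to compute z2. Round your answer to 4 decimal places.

p(4.71) = 2.175900, p(6.36) = -6.189600
z2 = 6.360000 − (-6.189600)·(6.360000 − 4.710000) / (-6.189600 − 2.175900) = 6.360000 − (-10.212840)/(-8.365500) = 5.139172

5.1392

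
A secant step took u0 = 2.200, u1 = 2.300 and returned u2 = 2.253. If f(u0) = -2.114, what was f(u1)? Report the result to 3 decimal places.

1.875

The secant line through (2.200, -2.114) and (2.300, f(u1)) crosses zero at u2 = 2.253.
So (2.200, -2.114), (2.300, f(u1)), (2.253, 0) are collinear:
f(u1) = -2.114 · (2.300 − 2.253) / (2.200 − 2.253) = -2.114 · (0.04700)/(-0.05300) = 1.87468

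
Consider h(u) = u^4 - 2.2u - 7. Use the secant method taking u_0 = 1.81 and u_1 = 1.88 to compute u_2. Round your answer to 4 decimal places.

h(1.81) = -0.249169, h(1.88) = 1.355983
u_2 = 1.880000 − 1.355983·(1.880000 − 1.810000) / (1.355983 − (-0.249169)) = 1.880000 − (0.094919)/(1.605152) = 1.820866

1.8209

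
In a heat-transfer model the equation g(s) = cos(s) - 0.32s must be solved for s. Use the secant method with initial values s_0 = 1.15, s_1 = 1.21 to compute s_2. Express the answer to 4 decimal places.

1.1825

g(1.15) = 0.040487, g(1.21) = -0.034181
s_2 = 1.210000 − (-0.034181)·(1.210000 − 1.150000) / (-0.034181 − 0.040487) = 1.210000 − (-0.002051)/(-0.074668) = 1.182534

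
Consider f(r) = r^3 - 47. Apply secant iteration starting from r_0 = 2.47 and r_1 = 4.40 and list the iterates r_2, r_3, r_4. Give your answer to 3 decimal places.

f(2.47) = -31.93078, f(4.40) = 38.18400
r_2 = 4.40000 − 38.18400·(4.40000 − 2.47000) / (38.18400 − (-31.93078)) = 4.40000 − (73.69512)/(70.11478) = 3.34894
f(3.34894) = -9.44044
r_3 = 3.34894 − (-9.44044)·(3.34894 − 4.40000) / (-9.44044 − 38.18400) = 3.34894 − (9.92250)/(-47.62444) = 3.55728
f(3.55728) = -1.98513
r_4 = 3.55728 − (-1.98513)·(3.55728 − 3.34894) / (-1.98513 − (-9.44044)) = 3.55728 − (-0.41360)/(7.45530) = 3.61276

3.349, 3.557, 3.613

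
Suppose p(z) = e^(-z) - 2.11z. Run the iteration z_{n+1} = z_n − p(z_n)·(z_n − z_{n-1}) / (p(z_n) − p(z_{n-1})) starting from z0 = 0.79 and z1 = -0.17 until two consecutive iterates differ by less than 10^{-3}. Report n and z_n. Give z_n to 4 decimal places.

p(0.79) = -1.213055, p(-0.17) = 1.544005
z2 = -0.170000 − 1.544005·(-0.960000)/(2.757060) = 0.367618;  |Δ| = 0.537618
p(0.367618) = -0.083292
z3 = 0.367618 − (-0.083292)·(0.537618)/(-1.627297) = 0.340100;  |Δ| = 0.027518
p(0.340100) = -0.005913
z4 = 0.340100 − (-0.005913)·(-0.027518)/(0.077379) = 0.337998;  |Δ| = 0.002103
p(0.337998) = 0.000022
z5 = 0.337998 − 0.000022·(-0.002103)/(0.005935) = 0.338005;  |Δ| = 0.000008
|z5 − z4| = 0.000008 < 10^{-3}

n = 5, z_n = 0.3380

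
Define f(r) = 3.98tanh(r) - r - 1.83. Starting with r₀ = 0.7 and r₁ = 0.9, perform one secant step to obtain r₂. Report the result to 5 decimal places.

0.80153

f(0.7) = -0.1246162, f(0.9) = 0.1208655
r₂ = 0.9000000 − 0.1208655·(0.9000000 − 0.7000000) / (0.1208655 − (-0.1246162)) = 0.9000000 − (0.0241731)/(0.2454818) = 0.8015279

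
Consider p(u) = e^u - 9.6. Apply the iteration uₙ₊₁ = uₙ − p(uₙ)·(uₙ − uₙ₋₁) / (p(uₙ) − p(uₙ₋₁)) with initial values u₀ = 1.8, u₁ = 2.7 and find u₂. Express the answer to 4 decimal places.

p(1.8) = -3.550353, p(2.7) = 5.279732
u₂ = 2.700000 − 5.279732·(2.700000 − 1.800000) / (5.279732 − (-3.550353)) = 2.700000 − (4.751759)/(8.830084) = 2.161867

2.1619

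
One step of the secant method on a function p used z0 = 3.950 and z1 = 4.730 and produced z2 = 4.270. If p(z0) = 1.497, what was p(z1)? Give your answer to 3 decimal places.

The secant line through (3.950, 1.497) and (4.730, p(z1)) crosses zero at z2 = 4.270.
So (3.950, 1.497), (4.730, p(z1)), (4.270, 0) are collinear:
p(z1) = 1.497 · (4.730 − 4.270) / (3.950 − 4.270) = 1.497 · (0.46000)/(-0.32000) = -2.15194

-2.152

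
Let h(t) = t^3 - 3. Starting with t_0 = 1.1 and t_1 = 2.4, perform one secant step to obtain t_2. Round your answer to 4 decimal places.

h(1.1) = -1.669000, h(2.4) = 10.824000
t_2 = 2.400000 − 10.824000·(2.400000 − 1.100000) / (10.824000 − (-1.669000)) = 2.400000 − (14.071200)/(12.493000) = 1.273673

1.2737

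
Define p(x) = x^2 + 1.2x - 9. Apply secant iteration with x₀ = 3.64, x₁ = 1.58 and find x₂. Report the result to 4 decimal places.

p(3.64) = 8.617600, p(1.58) = -4.607600
x₂ = 1.580000 − (-4.607600)·(1.580000 − 3.640000) / (-4.607600 − 8.617600) = 1.580000 − (9.491656)/(-13.225200) = 2.297695

2.2977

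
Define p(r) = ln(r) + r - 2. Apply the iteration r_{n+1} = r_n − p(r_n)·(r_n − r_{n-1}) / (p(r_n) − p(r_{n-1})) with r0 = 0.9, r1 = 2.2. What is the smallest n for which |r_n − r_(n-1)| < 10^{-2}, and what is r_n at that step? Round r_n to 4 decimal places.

p(0.9) = -1.205361, p(2.2) = 0.988457
r2 = 2.200000 − 0.988457·(1.300000)/(2.193818) = 1.614266;  |Δ| = 0.585734
p(1.614266) = 0.093146
r3 = 1.614266 − 0.093146·(-0.585734)/(-0.895312) = 1.553327;  |Δ| = 0.060938
p(1.553327) = -0.006273
r4 = 1.553327 − (-0.006273)·(-0.060938)/(-0.099419) = 1.557173;  |Δ| = 0.003845
|r4 − r3| = 0.003845 < 10^{-2}

n = 4, r_n = 1.5572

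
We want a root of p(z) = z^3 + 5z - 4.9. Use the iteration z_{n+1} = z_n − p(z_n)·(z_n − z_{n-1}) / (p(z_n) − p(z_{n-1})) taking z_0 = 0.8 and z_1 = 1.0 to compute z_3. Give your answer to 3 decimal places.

p(0.8) = -0.38800, p(1.0) = 1.10000
z_2 = 1.00000 − 1.10000·(1.00000 − 0.80000) / (1.10000 − (-0.38800)) = 1.00000 − (0.22000)/(1.48800) = 0.85215
p(0.85215) = -0.02045
z_3 = 0.85215 − (-0.02045)·(0.85215 − 1.00000) / (-0.02045 − 1.10000) = 0.85215 − (0.00302)/(-1.12045) = 0.85485

0.855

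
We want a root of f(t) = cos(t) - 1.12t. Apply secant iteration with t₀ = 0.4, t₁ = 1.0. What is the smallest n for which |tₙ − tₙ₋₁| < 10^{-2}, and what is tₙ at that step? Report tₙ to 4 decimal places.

n = 4, tₙ = 0.6891

f(0.4) = 0.473061, f(1.0) = -0.579698
t₂ = 1.000000 − (-0.579698)·(0.600000)/(-1.052759) = 0.669612;  |Δ| = 0.330388
f(0.669612) = 0.034097
t₃ = 0.669612 − 0.034097·(-0.330388)/(0.613794) = 0.687966;  |Δ| = 0.018353
f(0.687966) = 0.002018
t₄ = 0.687966 − 0.002018·(0.018353)/(-0.032079) = 0.689120;  |Δ| = 0.001155
|t₄ − t₃| = 0.001155 < 10^{-2}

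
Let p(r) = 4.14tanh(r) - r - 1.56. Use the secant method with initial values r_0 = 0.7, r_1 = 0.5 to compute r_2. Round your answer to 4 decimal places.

0.5755

p(0.7) = 0.242083, p(0.5) = -0.146835
r_2 = 0.500000 − (-0.146835)·(0.500000 − 0.700000) / (-0.146835 − 0.242083) = 0.500000 − (0.029367)/(-0.388918) = 0.575510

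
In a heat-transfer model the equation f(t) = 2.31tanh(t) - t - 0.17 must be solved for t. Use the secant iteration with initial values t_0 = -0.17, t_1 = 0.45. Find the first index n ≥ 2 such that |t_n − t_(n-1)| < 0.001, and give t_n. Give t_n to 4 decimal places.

n = 5, t_n = 0.1311

f(-0.17) = -0.388960, f(0.45) = 0.354587
t_2 = 0.450000 − 0.354587·(0.620000)/(0.743547) = 0.154331;  |Δ| = 0.295669
f(0.154331) = 0.029370
t_3 = 0.154331 − 0.029370·(-0.295669)/(-0.325217) = 0.127630;  |Δ| = 0.026702
f(0.127630) = -0.004396
t_4 = 0.127630 − (-0.004396)·(-0.026702)/(-0.033766) = 0.131106;  |Δ| = 0.003476
f(0.131106) = 0.000025
t_5 = 0.131106 − 0.000025·(0.003476)/(0.004421) = 0.131086;  |Δ| = 0.000020
|t_5 − t_4| = 0.000020 < 0.001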